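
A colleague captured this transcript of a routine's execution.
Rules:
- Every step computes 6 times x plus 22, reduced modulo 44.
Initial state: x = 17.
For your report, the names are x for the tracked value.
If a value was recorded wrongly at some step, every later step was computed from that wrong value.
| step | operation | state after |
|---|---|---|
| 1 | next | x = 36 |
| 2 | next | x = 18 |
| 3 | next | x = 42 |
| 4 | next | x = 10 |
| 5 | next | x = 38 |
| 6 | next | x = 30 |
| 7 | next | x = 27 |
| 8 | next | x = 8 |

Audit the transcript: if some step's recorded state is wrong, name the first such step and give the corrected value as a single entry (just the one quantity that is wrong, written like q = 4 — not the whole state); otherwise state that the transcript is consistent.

Recomputing the run from the initial state:
step 1: x = 36
step 2: x = 18
step 3: x = 42
step 4: x = 10
step 5: x = 38
step 6: x = 30
step 7: x = 26
step 8: x = 2
The first disagreement with the transcript is at step 7, where the value should be x = 26.

step 7, x = 26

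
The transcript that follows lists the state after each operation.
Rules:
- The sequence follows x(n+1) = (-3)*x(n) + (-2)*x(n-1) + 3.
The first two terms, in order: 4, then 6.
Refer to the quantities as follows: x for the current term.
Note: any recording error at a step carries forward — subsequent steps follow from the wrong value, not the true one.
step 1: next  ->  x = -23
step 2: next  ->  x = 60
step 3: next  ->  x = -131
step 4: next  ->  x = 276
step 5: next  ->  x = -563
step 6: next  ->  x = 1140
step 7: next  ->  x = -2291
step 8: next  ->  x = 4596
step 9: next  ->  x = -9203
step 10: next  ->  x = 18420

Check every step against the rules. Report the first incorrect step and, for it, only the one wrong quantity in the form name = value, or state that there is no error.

1. x = -3*(6) + (-2)*(4) + (3) = -23 (checks out)
2. x = -3*(-23) + (-2)*(6) + (3) = 60 (confirmed correct)
3. x = -3*(60) + (-2)*(-23) + (3) = -131 (checks out)
4. x = -3*(-131) + (-2)*(60) + (3) = 276 (checks out)
5. x = -3*(276) + (-2)*(-131) + (3) = -563 (confirmed correct)
6. x = -3*(-563) + (-2)*(276) + (3) = 1140 (verified)
7. x = -3*(1140) + (-2)*(-563) + (3) = -2291 (confirmed correct)
8. x = -3*(-2291) + (-2)*(1140) + (3) = 4596 (same as recorded)
9. x = -3*(4596) + (-2)*(-2291) + (3) = -9203 (in agreement)
10. x = -3*(-9203) + (-2)*(4596) + (3) = 18420 (checks out)
Each recorded entry agrees with the recomputation.

no error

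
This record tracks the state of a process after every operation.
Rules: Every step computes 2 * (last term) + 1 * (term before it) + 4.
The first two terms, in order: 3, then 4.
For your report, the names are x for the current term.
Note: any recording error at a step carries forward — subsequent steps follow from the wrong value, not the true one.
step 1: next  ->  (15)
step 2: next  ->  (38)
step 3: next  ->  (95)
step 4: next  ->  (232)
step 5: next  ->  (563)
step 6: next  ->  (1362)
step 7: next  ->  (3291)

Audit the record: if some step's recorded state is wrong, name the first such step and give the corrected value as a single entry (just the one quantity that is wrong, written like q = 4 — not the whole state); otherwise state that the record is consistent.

Recomputing the run from the initial state:
step 1: x = 15
step 2: x = 38
step 3: x = 95
step 4: x = 232
step 5: x = 563
step 6: x = 1362
step 7: x = 3291
This matches the record at every step.

no error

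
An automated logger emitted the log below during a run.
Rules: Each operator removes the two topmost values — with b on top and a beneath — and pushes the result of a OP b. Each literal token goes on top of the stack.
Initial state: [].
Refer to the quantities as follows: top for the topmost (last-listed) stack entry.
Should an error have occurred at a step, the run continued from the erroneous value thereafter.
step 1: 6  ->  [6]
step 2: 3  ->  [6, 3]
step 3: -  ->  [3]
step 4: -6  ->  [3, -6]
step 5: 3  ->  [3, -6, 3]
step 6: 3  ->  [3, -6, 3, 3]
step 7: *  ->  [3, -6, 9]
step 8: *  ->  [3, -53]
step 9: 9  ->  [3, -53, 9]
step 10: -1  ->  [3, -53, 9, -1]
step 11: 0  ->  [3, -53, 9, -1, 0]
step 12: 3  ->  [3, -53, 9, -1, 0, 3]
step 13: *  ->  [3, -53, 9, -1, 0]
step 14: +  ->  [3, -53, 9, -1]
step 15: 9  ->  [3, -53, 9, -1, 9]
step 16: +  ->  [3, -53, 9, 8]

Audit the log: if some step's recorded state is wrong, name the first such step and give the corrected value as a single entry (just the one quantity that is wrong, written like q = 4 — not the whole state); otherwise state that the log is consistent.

step 8, top = -54

Recomputing the run from the initial state:
step 1: [6]
step 2: [6, 3]
step 3: [3]
step 4: [3, -6]
step 5: [3, -6, 3]
step 6: [3, -6, 3, 3]
step 7: [3, -6, 9]
step 8: [3, -54]
step 9: [3, -54, 9]
step 10: [3, -54, 9, -1]
step 11: [3, -54, 9, -1, 0]
step 12: [3, -54, 9, -1, 0, 3]
step 13: [3, -54, 9, -1, 0]
step 14: [3, -54, 9, -1]
step 15: [3, -54, 9, -1, 9]
step 16: [3, -54, 9, 8]
The first disagreement with the log is at step 8, where the value should be top = -54.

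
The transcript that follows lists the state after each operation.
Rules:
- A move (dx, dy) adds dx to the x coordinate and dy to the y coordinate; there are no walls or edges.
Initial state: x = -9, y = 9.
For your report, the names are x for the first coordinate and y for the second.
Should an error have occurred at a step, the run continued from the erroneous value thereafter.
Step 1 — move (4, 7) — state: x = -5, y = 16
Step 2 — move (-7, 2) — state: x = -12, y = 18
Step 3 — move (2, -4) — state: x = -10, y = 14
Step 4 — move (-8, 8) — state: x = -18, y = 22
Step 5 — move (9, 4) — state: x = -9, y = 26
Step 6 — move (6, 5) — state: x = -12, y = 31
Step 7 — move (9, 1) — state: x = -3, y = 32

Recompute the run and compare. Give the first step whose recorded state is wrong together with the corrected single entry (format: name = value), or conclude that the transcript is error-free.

step 6, x = -3

1. x = -9 + (4) = -5, y = 9 + (7) = 16 (verified)
2. x = -5 + (-7) = -12, y = 16 + (2) = 18 (same as recorded)
3. x = -12 + (2) = -10, y = 18 + (-4) = 14 (same as recorded)
4. x = -10 + (-8) = -18, y = 14 + (8) = 22 (in agreement)
5. x = -18 + (9) = -9, y = 22 + (4) = 26 (confirmed correct)
6. x = -9 + (6) = -3, y = 26 + (5) = 31 (the recorded entry deviates here)
First incorrect step: 6; the correct value is x = -3.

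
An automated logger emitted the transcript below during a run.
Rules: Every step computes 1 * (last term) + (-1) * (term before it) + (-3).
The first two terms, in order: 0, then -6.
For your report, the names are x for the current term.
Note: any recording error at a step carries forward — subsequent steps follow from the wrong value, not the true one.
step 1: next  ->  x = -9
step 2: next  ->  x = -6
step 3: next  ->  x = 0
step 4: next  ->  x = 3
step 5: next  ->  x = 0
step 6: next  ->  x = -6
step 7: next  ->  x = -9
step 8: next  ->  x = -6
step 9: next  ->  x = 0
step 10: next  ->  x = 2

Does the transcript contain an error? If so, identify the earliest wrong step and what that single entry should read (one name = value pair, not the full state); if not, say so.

Recomputing the run from the initial state:
step 1: x = -9
step 2: x = -6
step 3: x = 0
step 4: x = 3
step 5: x = 0
step 6: x = -6
step 7: x = -9
step 8: x = -6
step 9: x = 0
step 10: x = 3
The first disagreement with the transcript is at step 10, where the value should be x = 3.

step 10, x = 3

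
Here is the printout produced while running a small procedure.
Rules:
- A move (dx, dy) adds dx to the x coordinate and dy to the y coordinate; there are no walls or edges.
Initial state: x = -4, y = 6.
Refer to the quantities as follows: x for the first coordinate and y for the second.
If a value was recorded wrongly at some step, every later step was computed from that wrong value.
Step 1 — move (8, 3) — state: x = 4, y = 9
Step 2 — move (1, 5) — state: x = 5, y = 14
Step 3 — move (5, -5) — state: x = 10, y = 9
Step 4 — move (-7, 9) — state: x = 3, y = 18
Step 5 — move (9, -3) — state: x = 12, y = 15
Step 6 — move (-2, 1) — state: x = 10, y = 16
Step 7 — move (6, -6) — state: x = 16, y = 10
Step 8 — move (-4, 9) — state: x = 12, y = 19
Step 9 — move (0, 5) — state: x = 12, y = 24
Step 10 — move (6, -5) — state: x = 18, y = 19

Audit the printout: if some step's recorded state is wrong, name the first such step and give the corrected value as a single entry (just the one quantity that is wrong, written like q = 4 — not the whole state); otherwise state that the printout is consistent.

Step 1: x = -4 + (8) = 4, y = 6 + (3) = 9 — exactly as logged.
Step 2: x = 4 + (1) = 5, y = 9 + (5) = 14 — checks out.
Step 3: x = 5 + (5) = 10, y = 14 + (-5) = 9 — confirmed correct.
Step 4: x = 10 + (-7) = 3, y = 9 + (9) = 18 — in agreement.
Step 5: x = 3 + (9) = 12, y = 18 + (-3) = 15 — same as recorded.
Step 6: x = 12 + (-2) = 10, y = 15 + (1) = 16 — confirmed correct.
Step 7: x = 10 + (6) = 16, y = 16 + (-6) = 10 — agrees with the printout.
Step 8: x = 16 + (-4) = 12, y = 10 + (9) = 19 — confirmed correct.
Step 9: x = 12 + (0) = 12, y = 19 + (5) = 24 — same as recorded.
Step 10: x = 12 + (6) = 18, y = 24 + (-5) = 19 — agrees with the printout.
The recomputation confirms every line.

no error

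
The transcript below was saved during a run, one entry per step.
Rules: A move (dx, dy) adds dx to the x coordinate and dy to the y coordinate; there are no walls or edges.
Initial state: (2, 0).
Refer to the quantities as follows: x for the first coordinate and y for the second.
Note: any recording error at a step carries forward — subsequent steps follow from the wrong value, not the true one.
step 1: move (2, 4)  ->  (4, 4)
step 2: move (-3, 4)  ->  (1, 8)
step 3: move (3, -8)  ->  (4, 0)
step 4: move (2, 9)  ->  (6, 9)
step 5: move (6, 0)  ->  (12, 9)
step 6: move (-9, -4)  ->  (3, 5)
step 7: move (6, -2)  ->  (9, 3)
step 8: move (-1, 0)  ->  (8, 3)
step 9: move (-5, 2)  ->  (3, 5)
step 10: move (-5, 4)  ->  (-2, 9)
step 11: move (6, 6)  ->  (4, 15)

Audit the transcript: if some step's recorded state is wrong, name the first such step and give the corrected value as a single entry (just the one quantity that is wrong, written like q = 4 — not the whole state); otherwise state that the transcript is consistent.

Recomputing the run from the initial state:
step 1: x = 4, y = 4
step 2: x = 1, y = 8
step 3: x = 4, y = 0
step 4: x = 6, y = 9
step 5: x = 12, y = 9
step 6: x = 3, y = 5
step 7: x = 9, y = 3
step 8: x = 8, y = 3
step 9: x = 3, y = 5
step 10: x = -2, y = 9
step 11: x = 4, y = 15
This matches the transcript at every step.

no error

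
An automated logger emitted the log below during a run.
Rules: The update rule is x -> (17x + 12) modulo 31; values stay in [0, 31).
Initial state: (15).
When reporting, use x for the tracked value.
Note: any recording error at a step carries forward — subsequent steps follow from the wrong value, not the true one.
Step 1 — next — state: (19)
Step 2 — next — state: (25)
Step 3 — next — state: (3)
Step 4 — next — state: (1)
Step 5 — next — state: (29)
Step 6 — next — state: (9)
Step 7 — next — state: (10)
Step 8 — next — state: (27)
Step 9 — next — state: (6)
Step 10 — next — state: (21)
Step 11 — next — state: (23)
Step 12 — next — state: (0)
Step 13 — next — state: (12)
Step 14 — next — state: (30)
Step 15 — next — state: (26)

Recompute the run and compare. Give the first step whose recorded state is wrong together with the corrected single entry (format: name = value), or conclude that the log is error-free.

Step 1: x = (17*15 + 12) mod 31 = 19 — matches.
Step 2: x = (17*19 + 12) mod 31 = 25 — same as recorded.
Step 3: x = (17*25 + 12) mod 31 = 3 — confirmed correct.
Step 4: x = (17*3 + 12) mod 31 = 1 — checks out.
Step 5: x = (17*1 + 12) mod 31 = 29 — matches.
Step 6: x = (17*29 + 12) mod 31 = 9 — consistent with the log.
Step 7: x = (17*9 + 12) mod 31 = 10 — consistent with the log.
Step 8: x = (17*10 + 12) mod 31 = 27 — confirmed correct.
Step 9: x = (17*27 + 12) mod 31 = 6 — matches.
Step 10: x = (17*6 + 12) mod 31 = 21 — confirmed correct.
Step 11: x = (17*21 + 12) mod 31 = 28 — a discrepancy with the log.
Conclusion: step 11 carries the first error; the entry should be x = 28.

step 11, x = 28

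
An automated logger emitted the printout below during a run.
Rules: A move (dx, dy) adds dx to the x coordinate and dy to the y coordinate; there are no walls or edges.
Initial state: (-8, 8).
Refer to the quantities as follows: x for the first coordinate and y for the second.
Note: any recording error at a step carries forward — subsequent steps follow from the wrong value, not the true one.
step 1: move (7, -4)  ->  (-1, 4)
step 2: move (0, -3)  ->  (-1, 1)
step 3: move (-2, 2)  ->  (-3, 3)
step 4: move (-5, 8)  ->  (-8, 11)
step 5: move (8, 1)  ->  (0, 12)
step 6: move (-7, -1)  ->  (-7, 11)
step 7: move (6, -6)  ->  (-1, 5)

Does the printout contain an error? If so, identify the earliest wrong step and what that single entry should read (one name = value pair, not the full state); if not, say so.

step 1: x = -8 + (7) = -1, y = 8 + (-4) = 4 -> in agreement
step 2: x = -1 + (0) = -1, y = 4 + (-3) = 1 -> in agreement
step 3: x = -1 + (-2) = -3, y = 1 + (2) = 3 -> same as recorded
step 4: x = -3 + (-5) = -8, y = 3 + (8) = 11 -> verified
step 5: x = -8 + (8) = 0, y = 11 + (1) = 12 -> no discrepancy
step 6: x = 0 + (-7) = -7, y = 12 + (-1) = 11 -> no discrepancy
step 7: x = -7 + (6) = -1, y = 11 + (-6) = 5 -> no discrepancy
Nothing is out of place; the run is error-free.

no error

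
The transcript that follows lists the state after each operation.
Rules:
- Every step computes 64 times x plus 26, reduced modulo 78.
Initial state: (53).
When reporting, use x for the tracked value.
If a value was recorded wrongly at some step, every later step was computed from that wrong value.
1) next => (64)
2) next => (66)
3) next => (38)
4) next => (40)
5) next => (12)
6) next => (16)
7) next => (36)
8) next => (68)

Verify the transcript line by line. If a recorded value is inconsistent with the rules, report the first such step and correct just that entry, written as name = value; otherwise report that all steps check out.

step 6, x = 14

Step 1: x = (64*53 + 26) mod 78 = 64 — agrees with the transcript.
Step 2: x = (64*64 + 26) mod 78 = 66 — no discrepancy.
Step 3: x = (64*66 + 26) mod 78 = 38 — no discrepancy.
Step 4: x = (64*38 + 26) mod 78 = 40 — matches.
Step 5: x = (64*40 + 26) mod 78 = 12 — checks out.
Step 6: x = (64*12 + 26) mod 78 = 14 — the recorded entry deviates here.
The audit stops at step 6: the recorded entry is wrong and should be x = 14.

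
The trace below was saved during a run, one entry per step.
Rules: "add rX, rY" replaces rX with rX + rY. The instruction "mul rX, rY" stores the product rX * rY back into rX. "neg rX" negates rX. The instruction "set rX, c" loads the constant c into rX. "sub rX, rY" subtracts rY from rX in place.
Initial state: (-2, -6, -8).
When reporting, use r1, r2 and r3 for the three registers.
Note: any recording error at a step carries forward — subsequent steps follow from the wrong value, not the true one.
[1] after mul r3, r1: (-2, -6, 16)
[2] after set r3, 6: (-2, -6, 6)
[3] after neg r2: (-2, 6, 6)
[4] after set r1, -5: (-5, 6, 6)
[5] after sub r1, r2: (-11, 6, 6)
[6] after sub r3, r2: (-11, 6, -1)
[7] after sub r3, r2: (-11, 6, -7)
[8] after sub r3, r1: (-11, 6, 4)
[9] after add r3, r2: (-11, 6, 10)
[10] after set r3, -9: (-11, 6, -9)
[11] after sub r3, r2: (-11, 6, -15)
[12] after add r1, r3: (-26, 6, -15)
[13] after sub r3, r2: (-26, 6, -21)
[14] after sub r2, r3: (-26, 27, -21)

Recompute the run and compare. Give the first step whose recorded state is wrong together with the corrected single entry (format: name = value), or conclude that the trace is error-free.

step 6, r3 = 0

Step 1: r3 = -8 * -2 = 16 — checks out.
Step 2: r3 = 6 — same as recorded.
Step 3: r2 = -(-6) = 6 — matches.
Step 4: r1 = -5 — verified.
Step 5: r1 = -5 - 6 = -11 — verified.
Step 6: r3 = 6 - 6 = 0 — the trace has a different value.
Step 6 is the first one off; corrected, r3 = 0.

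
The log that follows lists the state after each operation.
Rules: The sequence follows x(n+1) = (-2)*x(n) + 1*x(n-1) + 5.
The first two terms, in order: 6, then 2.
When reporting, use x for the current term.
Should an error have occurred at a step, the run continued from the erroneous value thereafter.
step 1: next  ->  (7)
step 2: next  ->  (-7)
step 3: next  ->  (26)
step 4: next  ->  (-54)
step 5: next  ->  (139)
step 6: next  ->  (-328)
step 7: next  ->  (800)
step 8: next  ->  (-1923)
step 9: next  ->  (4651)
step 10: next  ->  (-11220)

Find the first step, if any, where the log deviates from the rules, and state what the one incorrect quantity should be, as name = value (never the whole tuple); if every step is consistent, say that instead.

step 1: x = -2*(2) + (1)*(6) + (5) = 7 -> no discrepancy
step 2: x = -2*(7) + (1)*(2) + (5) = -7 -> verified
step 3: x = -2*(-7) + (1)*(7) + (5) = 26 -> matches
step 4: x = -2*(26) + (1)*(-7) + (5) = -54 -> exactly as logged
step 5: x = -2*(-54) + (1)*(26) + (5) = 139 -> no discrepancy
step 6: x = -2*(139) + (1)*(-54) + (5) = -327 -> the entry is off here
So the first discrepancy is step 6, where the right value is x = -327.

step 6, x = -327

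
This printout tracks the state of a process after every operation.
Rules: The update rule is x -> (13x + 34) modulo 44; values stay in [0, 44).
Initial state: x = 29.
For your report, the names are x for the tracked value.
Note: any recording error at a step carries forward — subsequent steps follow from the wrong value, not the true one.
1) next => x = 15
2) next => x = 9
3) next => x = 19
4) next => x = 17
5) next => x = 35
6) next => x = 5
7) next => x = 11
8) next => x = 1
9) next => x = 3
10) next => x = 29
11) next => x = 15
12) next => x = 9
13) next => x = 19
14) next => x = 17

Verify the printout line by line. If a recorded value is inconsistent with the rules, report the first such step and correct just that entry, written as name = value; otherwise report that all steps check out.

no error

step 1: x = (13*29 + 34) mod 44 = 15 -> matches
step 2: x = (13*15 + 34) mod 44 = 9 -> no discrepancy
step 3: x = (13*9 + 34) mod 44 = 19 -> matches
step 4: x = (13*19 + 34) mod 44 = 17 -> same as recorded
step 5: x = (13*17 + 34) mod 44 = 35 -> same as recorded
step 6: x = (13*35 + 34) mod 44 = 5 -> confirmed correct
step 7: x = (13*5 + 34) mod 44 = 11 -> no discrepancy
step 8: x = (13*11 + 34) mod 44 = 1 -> no discrepancy
step 9: x = (13*1 + 34) mod 44 = 3 -> confirmed correct
step 10: x = (13*3 + 34) mod 44 = 29 -> same as recorded
step 11: x = (13*29 + 34) mod 44 = 15 -> no discrepancy
step 12: x = (13*15 + 34) mod 44 = 9 -> same as recorded
step 13: x = (13*9 + 34) mod 44 = 19 -> in agreement
step 14: x = (13*19 + 34) mod 44 = 17 -> verified
All steps check out; nothing to correct.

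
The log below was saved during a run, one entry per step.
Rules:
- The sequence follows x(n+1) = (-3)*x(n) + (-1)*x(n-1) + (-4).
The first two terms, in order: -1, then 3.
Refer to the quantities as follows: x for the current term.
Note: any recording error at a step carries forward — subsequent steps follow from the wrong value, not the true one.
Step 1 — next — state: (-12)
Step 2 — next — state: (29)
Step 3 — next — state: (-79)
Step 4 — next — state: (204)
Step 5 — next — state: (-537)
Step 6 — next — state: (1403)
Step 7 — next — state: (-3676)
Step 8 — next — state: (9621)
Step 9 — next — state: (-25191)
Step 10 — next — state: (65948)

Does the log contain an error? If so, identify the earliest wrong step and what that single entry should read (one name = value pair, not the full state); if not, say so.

step 1: x = -3*(3) + (-1)*(-1) + (-4) = -12 -> agrees with the log
step 2: x = -3*(-12) + (-1)*(3) + (-4) = 29 -> consistent with the log
step 3: x = -3*(29) + (-1)*(-12) + (-4) = -79 -> same as recorded
step 4: x = -3*(-79) + (-1)*(29) + (-4) = 204 -> consistent with the log
step 5: x = -3*(204) + (-1)*(-79) + (-4) = -537 -> matches
step 6: x = -3*(-537) + (-1)*(204) + (-4) = 1403 -> agrees with the log
step 7: x = -3*(1403) + (-1)*(-537) + (-4) = -3676 -> verified
step 8: x = -3*(-3676) + (-1)*(1403) + (-4) = 9621 -> verified
step 9: x = -3*(9621) + (-1)*(-3676) + (-4) = -25191 -> agrees with the log
step 10: x = -3*(-25191) + (-1)*(9621) + (-4) = 65948 -> consistent with the log
Each recorded entry agrees with the recomputation.

no error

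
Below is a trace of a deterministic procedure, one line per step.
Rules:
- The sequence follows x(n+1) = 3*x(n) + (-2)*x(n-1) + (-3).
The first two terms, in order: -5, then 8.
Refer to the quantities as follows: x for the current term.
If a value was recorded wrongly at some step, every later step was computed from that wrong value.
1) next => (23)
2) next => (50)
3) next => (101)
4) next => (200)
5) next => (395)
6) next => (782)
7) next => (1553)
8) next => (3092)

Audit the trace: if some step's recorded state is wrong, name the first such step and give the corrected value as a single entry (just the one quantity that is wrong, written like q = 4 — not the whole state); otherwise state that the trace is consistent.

step 1, x = 31

Recomputing the run from the initial state:
step 1: x = 31
step 2: x = 74
step 3: x = 157
step 4: x = 320
step 5: x = 643
step 6: x = 1286
step 7: x = 2569
step 8: x = 5132
The first disagreement with the trace is at step 1, where the value should be x = 31.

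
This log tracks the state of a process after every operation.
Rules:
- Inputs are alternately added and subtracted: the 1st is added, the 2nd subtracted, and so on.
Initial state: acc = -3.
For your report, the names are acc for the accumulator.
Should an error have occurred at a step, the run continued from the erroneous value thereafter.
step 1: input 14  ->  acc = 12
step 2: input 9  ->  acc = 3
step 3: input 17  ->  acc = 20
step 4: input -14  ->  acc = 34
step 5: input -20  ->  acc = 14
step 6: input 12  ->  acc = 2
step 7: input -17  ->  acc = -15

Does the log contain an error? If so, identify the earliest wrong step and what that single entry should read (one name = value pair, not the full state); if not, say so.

Recomputing the run from the initial state:
step 1: acc = 11
step 2: acc = 2
step 3: acc = 19
step 4: acc = 33
step 5: acc = 13
step 6: acc = 1
step 7: acc = -16
The first disagreement with the log is at step 1, where the value should be acc = 11.

step 1, acc = 11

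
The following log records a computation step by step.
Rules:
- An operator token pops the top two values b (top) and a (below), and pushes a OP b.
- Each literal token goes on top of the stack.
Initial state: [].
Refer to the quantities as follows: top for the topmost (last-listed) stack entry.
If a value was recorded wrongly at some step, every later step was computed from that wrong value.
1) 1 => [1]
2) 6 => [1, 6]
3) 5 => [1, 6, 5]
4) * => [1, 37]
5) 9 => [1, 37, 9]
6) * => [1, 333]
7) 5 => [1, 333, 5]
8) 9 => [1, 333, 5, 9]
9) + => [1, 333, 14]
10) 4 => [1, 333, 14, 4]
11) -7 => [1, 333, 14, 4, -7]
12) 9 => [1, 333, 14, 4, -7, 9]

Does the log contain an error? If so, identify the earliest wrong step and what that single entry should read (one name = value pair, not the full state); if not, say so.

Recomputing the run from the initial state:
step 1: [1]
step 2: [1, 6]
step 3: [1, 6, 5]
step 4: [1, 30]
step 5: [1, 30, 9]
step 6: [1, 270]
step 7: [1, 270, 5]
step 8: [1, 270, 5, 9]
step 9: [1, 270, 14]
step 10: [1, 270, 14, 4]
step 11: [1, 270, 14, 4, -7]
step 12: [1, 270, 14, 4, -7, 9]
The first disagreement with the log is at step 4, where the value should be top = 30.

step 4, top = 30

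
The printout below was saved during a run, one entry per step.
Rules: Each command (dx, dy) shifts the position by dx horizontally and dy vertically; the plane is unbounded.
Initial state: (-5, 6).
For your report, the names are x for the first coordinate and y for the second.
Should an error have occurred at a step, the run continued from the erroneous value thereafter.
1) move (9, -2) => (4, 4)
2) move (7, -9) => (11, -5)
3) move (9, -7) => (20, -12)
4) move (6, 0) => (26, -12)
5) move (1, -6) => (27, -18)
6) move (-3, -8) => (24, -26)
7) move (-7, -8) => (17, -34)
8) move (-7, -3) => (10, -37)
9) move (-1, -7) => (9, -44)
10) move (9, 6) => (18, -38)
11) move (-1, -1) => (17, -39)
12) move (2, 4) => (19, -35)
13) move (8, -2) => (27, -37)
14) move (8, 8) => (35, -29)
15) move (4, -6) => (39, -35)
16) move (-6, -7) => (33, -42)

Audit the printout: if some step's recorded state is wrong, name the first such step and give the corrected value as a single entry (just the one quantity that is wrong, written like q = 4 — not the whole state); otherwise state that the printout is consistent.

no error

step 1: x = -5 + (9) = 4, y = 6 + (-2) = 4 -> in agreement
step 2: x = 4 + (7) = 11, y = 4 + (-9) = -5 -> consistent with the printout
step 3: x = 11 + (9) = 20, y = -5 + (-7) = -12 -> consistent with the printout
step 4: x = 20 + (6) = 26, y = -12 + (0) = -12 -> exactly as logged
step 5: x = 26 + (1) = 27, y = -12 + (-6) = -18 -> consistent with the printout
step 6: x = 27 + (-3) = 24, y = -18 + (-8) = -26 -> confirmed correct
step 7: x = 24 + (-7) = 17, y = -26 + (-8) = -34 -> no discrepancy
step 8: x = 17 + (-7) = 10, y = -34 + (-3) = -37 -> same as recorded
step 9: x = 10 + (-1) = 9, y = -37 + (-7) = -44 -> matches
step 10: x = 9 + (9) = 18, y = -44 + (6) = -38 -> confirmed correct
step 11: x = 18 + (-1) = 17, y = -38 + (-1) = -39 -> no discrepancy
step 12: x = 17 + (2) = 19, y = -39 + (4) = -35 -> in agreement
step 13: x = 19 + (8) = 27, y = -35 + (-2) = -37 -> verified
step 14: x = 27 + (8) = 35, y = -37 + (8) = -29 -> checks out
step 15: x = 35 + (4) = 39, y = -29 + (-6) = -35 -> no discrepancy
step 16: x = 39 + (-6) = 33, y = -35 + (-7) = -42 -> same as recorded
The whole run recomputes cleanly — no discrepancies.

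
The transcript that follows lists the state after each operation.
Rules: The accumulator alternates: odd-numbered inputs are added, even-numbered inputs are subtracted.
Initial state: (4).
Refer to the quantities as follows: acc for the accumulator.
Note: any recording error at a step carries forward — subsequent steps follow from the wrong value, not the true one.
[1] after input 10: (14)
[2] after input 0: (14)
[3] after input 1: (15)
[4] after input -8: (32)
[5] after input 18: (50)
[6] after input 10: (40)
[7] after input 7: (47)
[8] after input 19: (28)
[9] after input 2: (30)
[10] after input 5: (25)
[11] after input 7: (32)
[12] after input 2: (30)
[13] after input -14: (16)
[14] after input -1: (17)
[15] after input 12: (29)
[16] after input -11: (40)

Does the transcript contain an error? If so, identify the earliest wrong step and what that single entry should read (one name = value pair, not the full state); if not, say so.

step 4, acc = 23

step 1: acc = 4 + 10 = 14 -> exactly as logged
step 2: acc = 14 - 0 = 14 -> exactly as logged
step 3: acc = 14 + 1 = 15 -> in agreement
step 4: acc = 15 - -8 = 23 -> a discrepancy with the transcript
First incorrect step: 4; the correct value is acc = 23.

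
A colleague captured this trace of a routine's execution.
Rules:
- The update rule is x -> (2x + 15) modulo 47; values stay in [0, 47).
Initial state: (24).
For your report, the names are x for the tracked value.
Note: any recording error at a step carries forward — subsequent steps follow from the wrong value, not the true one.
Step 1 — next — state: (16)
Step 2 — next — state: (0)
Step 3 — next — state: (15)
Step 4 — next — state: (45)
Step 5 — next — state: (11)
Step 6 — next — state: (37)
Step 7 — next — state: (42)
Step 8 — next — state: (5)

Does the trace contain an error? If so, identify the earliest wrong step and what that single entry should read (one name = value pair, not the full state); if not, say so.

step 1: x = (2*24 + 15) mod 47 = 16 -> confirmed correct
step 2: x = (2*16 + 15) mod 47 = 0 -> same as recorded
step 3: x = (2*0 + 15) mod 47 = 15 -> consistent with the trace
step 4: x = (2*15 + 15) mod 47 = 45 -> matches
step 5: x = (2*45 + 15) mod 47 = 11 -> in agreement
step 6: x = (2*11 + 15) mod 47 = 37 -> same as recorded
step 7: x = (2*37 + 15) mod 47 = 42 -> confirmed correct
step 8: x = (2*42 + 15) mod 47 = 5 -> confirmed correct
Every step is consistent.

no error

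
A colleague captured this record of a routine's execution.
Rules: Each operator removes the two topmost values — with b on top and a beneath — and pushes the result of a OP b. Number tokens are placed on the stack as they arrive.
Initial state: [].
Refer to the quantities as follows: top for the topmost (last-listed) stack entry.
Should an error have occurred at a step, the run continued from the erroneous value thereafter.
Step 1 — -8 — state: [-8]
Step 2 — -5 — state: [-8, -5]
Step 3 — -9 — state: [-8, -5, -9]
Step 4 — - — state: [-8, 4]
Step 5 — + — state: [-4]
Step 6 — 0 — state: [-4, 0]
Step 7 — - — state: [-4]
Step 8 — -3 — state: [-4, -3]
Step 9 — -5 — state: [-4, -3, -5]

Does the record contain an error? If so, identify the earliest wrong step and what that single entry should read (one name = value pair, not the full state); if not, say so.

no error

Recomputing the run from the initial state:
step 1: [-8]
step 2: [-8, -5]
step 3: [-8, -5, -9]
step 4: [-8, 4]
step 5: [-4]
step 6: [-4, 0]
step 7: [-4]
step 8: [-4, -3]
step 9: [-4, -3, -5]
This matches the record at every step.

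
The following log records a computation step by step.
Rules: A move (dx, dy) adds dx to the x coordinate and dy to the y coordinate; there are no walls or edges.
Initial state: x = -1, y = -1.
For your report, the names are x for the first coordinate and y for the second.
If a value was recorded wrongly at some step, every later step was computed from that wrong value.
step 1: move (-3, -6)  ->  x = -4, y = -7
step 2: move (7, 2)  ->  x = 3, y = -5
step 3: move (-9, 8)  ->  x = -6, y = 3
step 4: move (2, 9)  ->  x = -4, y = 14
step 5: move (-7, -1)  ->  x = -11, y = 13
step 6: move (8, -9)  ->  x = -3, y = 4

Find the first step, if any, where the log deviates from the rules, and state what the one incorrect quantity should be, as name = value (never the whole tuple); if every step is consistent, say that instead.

step 4, y = 12

Recomputing the run from the initial state:
step 1: x = -4, y = -7
step 2: x = 3, y = -5
step 3: x = -6, y = 3
step 4: x = -4, y = 12
step 5: x = -11, y = 11
step 6: x = -3, y = 2
The first disagreement with the log is at step 4, where the value should be y = 12.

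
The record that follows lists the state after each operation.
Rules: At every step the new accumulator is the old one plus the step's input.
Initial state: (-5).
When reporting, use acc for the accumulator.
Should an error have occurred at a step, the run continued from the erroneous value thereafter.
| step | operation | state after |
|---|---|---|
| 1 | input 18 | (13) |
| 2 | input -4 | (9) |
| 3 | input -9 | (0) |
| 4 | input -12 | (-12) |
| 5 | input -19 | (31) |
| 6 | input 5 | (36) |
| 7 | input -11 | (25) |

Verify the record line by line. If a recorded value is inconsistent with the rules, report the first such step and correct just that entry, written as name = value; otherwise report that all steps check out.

step 5, acc = -31

Recomputing the run from the initial state:
step 1: acc = 13
step 2: acc = 9
step 3: acc = 0
step 4: acc = -12
step 5: acc = -31
step 6: acc = -26
step 7: acc = -37
The first disagreement with the record is at step 5, where the value should be acc = -31.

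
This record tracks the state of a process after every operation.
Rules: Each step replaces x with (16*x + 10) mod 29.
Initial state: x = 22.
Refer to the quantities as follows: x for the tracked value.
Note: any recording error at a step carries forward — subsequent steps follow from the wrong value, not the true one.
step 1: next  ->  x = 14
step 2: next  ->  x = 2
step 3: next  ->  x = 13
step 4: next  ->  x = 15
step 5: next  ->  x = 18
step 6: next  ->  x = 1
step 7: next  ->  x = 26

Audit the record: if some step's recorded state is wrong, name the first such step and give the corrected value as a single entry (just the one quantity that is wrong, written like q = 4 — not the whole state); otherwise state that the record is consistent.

Recomputing the run from the initial state:
step 1: x = 14
step 2: x = 2
step 3: x = 13
step 4: x = 15
step 5: x = 18
step 6: x = 8
step 7: x = 22
The first disagreement with the record is at step 6, where the value should be x = 8.

step 6, x = 8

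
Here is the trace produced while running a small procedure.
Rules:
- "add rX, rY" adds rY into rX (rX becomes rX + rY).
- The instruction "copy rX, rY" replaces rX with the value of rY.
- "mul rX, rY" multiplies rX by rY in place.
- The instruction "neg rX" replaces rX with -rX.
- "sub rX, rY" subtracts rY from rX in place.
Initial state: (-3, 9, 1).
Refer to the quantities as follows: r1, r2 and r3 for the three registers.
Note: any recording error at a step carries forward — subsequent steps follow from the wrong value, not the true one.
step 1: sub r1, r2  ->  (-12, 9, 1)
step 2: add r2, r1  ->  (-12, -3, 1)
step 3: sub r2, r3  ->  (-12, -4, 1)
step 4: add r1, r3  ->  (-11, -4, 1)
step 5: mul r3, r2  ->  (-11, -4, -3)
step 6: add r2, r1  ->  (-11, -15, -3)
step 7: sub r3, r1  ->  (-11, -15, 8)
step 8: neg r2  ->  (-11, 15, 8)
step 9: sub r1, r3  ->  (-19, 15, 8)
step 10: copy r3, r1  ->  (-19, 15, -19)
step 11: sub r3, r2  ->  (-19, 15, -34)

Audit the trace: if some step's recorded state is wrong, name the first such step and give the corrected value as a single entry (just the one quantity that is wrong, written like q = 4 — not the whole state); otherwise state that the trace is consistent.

Recomputing the run from the initial state:
step 1: r1 = -12, r2 = 9, r3 = 1
step 2: r1 = -12, r2 = -3, r3 = 1
step 3: r1 = -12, r2 = -4, r3 = 1
step 4: r1 = -11, r2 = -4, r3 = 1
step 5: r1 = -11, r2 = -4, r3 = -4
step 6: r1 = -11, r2 = -15, r3 = -4
step 7: r1 = -11, r2 = -15, r3 = 7
step 8: r1 = -11, r2 = 15, r3 = 7
step 9: r1 = -18, r2 = 15, r3 = 7
step 10: r1 = -18, r2 = 15, r3 = -18
step 11: r1 = -18, r2 = 15, r3 = -33
The first disagreement with the trace is at step 5, where the value should be r3 = -4.

step 5, r3 = -4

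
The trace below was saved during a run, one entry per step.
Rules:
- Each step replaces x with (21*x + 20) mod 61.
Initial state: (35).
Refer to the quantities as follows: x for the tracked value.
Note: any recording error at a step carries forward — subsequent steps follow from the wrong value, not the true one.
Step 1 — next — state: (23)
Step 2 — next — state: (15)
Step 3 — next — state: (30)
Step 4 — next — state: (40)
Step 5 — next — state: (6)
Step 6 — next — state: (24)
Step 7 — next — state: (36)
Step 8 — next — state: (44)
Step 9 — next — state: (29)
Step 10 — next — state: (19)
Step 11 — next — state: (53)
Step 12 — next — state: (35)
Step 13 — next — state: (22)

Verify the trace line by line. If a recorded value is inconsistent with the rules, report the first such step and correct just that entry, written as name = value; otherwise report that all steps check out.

Recomputing the run from the initial state:
step 1: x = 23
step 2: x = 15
step 3: x = 30
step 4: x = 40
step 5: x = 6
step 6: x = 24
step 7: x = 36
step 8: x = 44
step 9: x = 29
step 10: x = 19
step 11: x = 53
step 12: x = 35
step 13: x = 23
The first disagreement with the trace is at step 13, where the value should be x = 23.

step 13, x = 23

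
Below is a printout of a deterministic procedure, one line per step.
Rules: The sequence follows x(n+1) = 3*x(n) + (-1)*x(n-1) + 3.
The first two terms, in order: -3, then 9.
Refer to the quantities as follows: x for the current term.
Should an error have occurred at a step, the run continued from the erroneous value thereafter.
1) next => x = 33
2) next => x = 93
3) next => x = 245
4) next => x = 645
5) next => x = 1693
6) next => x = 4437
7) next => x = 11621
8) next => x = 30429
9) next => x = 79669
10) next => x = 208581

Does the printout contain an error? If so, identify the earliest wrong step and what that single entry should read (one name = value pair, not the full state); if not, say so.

step 3, x = 249

Recomputing the run from the initial state:
step 1: x = 33
step 2: x = 93
step 3: x = 249
step 4: x = 657
step 5: x = 1725
step 6: x = 4521
step 7: x = 11841
step 8: x = 31005
step 9: x = 81177
step 10: x = 212529
The first disagreement with the printout is at step 3, where the value should be x = 249.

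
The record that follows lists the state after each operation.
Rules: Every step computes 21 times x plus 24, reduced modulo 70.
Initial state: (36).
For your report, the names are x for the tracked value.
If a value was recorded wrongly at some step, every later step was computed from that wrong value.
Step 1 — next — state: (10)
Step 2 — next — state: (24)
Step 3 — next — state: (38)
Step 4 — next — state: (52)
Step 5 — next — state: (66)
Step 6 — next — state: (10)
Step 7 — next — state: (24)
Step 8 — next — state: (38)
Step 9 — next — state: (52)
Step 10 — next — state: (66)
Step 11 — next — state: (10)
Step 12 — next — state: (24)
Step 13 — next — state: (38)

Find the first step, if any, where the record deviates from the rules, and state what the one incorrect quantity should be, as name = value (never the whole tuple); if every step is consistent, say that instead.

no error

Recomputing the run from the initial state:
step 1: x = 10
step 2: x = 24
step 3: x = 38
step 4: x = 52
step 5: x = 66
step 6: x = 10
step 7: x = 24
step 8: x = 38
step 9: x = 52
step 10: x = 66
step 11: x = 10
step 12: x = 24
step 13: x = 38
This matches the record at every step.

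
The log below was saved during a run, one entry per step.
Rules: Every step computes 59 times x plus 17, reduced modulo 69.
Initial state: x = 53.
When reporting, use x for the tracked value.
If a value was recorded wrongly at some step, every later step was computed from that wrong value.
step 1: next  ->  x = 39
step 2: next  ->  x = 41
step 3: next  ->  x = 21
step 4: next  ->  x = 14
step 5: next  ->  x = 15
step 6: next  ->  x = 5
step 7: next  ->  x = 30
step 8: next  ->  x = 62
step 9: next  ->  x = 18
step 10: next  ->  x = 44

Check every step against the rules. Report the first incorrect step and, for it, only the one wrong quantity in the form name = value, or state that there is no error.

Step 1: x = (59*53 + 17) mod 69 = 39 — in agreement.
Step 2: x = (59*39 + 17) mod 69 = 41 — consistent with the log.
Step 3: x = (59*41 + 17) mod 69 = 21 — agrees with the log.
Step 4: x = (59*21 + 17) mod 69 = 14 — same as recorded.
Step 5: x = (59*14 + 17) mod 69 = 15 — verified.
Step 6: x = (59*15 + 17) mod 69 = 5 — checks out.
Step 7: x = (59*5 + 17) mod 69 = 36 — a discrepancy with the log.
Conclusion: step 7 carries the first error; the entry should be x = 36.

step 7, x = 36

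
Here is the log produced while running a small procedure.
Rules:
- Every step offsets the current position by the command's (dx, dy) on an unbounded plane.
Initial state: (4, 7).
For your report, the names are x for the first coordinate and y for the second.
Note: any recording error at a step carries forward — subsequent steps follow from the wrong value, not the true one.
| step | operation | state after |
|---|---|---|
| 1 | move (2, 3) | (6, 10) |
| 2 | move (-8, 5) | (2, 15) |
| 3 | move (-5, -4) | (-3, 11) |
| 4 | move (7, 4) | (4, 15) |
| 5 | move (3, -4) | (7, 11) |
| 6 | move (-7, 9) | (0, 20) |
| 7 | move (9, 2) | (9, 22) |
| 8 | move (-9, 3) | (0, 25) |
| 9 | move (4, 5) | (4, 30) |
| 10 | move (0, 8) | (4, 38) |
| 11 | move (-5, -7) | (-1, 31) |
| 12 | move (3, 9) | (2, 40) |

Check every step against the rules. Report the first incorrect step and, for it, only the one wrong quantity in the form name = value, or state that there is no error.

1. x = 4 + (2) = 6, y = 7 + (3) = 10 (no discrepancy)
2. x = 6 + (-8) = -2, y = 10 + (5) = 15 (first mismatch against the log)
Conclusion: step 2 carries the first error; the entry should be x = -2.

step 2, x = -2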